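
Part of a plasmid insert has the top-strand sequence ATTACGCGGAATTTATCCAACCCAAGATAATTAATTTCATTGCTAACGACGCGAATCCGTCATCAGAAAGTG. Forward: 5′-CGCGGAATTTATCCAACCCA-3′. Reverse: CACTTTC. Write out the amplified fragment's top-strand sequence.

5'-CGCGGAATTTATCCAACCCAAGATAATTAATTTCATTGCTAACGACGCGAATCCGTCATCAGAAAGTG-3'

Forward primer CGCGGAATTTATCCAACCCA is found on the top strand at positions 5–24.
The reverse primer's reverse complement is GAAAGTG, which matches the template at positions 66–72.
The product is the template from position 5 through 72 (68 bp).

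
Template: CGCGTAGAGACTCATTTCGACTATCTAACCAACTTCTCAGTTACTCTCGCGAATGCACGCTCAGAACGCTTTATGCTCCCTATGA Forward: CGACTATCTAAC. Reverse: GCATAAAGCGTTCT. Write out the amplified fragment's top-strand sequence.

5'-CGACTATCTAACCAACTTCTCAGTTACTCTCGCGAATGCACGCTCAGAACGCTTTATGC-3'

The forward primer matches the template at positions 18–29.
Reverse complement of the reverse primer: AGAACGCTTTATGC. This occurs on the top strand at positions 63–76.
The product is the template from position 18 through 76 (59 bp).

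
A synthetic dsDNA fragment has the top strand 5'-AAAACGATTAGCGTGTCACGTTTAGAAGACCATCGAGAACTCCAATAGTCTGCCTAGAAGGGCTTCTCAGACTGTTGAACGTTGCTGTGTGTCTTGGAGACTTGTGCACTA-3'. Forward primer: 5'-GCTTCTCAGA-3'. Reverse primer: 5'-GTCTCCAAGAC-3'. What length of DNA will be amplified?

40 bp

Forward primer GCTTCTCAGA is found on the top strand at positions 62–71.
Reverse complement of the reverse primer: GTCTTGGAGAC. This occurs on the top strand at positions 91–101.
The product runs from position 62 to position 101, so its length is 101 − 62 + 1 = 40 bp.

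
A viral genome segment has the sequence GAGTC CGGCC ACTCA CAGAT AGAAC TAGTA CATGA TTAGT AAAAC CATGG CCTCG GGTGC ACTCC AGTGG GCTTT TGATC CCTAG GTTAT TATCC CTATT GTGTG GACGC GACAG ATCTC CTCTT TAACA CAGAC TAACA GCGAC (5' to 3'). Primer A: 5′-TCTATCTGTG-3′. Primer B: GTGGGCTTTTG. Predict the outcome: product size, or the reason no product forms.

No product — the primers' 3' ends point away from each other.

Primer A (TCTATCTGTG) has reverse complement CACAGATAGA, which matches the top strand at positions 14–23; primer A anneals to the top strand there with its 3' end pointing upstream toward position 14.
Primer B (GTGGGCTTTTG) matches the top strand directly at positions 67–77; it anneals to the bottom strand with its 3' end pointing downstream toward position 77.
The 3' ends diverge (primer A extends toward position 1, primer B toward position 145), so the primers never converge on a shared product.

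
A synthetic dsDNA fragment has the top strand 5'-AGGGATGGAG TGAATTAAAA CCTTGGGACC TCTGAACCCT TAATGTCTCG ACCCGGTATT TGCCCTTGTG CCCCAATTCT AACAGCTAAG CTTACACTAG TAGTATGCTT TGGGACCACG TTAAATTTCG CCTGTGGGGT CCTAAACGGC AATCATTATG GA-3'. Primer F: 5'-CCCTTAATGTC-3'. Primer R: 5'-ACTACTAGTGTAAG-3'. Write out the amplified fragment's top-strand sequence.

The forward primer matches the template at positions 37–47.
Taking the reverse complement of ACTACTAGTGTAAG gives CTTACACTAGTAGT, found at positions 91–104 on the template; the primer anneals here to the top strand with its 3' end pointing upstream.
The product is the template from position 37 through 104 (68 bp).

5'-CCCTTAATGTCTCGACCCGGTATTTGCCCTTGTGCCCCAATTCTAACAGCTAAGCTTACACTAGTAGT-3'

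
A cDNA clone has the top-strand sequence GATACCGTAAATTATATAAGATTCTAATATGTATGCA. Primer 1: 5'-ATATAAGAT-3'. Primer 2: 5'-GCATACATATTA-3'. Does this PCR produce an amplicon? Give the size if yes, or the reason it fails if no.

Primer 1 (ATATAAGAT) matches the top strand at positions 14–22; it acts as a forward primer.
Primer 2's reverse complement is TAATATGTATGC, matching the top strand at positions 25–36; it acts as a reverse primer.
The 3' ends face each other across positions 14–36, giving a 23 bp product.

Yes — a 23 bp product.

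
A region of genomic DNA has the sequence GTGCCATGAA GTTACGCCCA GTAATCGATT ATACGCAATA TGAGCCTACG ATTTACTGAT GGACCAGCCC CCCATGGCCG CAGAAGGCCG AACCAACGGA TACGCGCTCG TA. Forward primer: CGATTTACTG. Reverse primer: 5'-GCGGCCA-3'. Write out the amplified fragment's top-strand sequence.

5'-CGATTTACTGATGGACCAGCCCCCCATGGCCGC-3'

The forward primer matches the template at positions 49–58.
Reverse complement of the reverse primer: TGGCCGC. This occurs on the top strand at positions 75–81.
The product is the template from position 49 through 81 (33 bp).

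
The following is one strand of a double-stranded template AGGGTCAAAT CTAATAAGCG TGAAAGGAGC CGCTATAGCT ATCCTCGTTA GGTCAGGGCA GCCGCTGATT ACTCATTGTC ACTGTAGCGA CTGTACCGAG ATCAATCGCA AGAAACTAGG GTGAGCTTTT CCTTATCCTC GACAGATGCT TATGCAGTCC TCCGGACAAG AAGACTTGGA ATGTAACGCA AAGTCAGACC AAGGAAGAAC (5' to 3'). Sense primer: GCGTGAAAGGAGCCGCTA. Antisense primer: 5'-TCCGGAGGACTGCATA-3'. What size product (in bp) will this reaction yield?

149 bp

Scanning the template, GCGTGAAAGGAGCCGCTA occurs at positions 18–35; this primer anneals to the bottom strand there with its 3' end pointing downstream.
Reverse complement of the reverse primer: TATGCAGTCCTCCGGA. This occurs on the top strand at positions 151–166.
Amplicon spans positions 18–166: 149 bp.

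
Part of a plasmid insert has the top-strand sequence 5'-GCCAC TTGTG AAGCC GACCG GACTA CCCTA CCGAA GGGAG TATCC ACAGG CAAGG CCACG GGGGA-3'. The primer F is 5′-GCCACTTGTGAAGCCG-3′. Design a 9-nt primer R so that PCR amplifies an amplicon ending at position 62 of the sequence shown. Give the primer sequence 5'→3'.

The forward primer binds at positions 1–16; the product's 3' end on the top strand is position 62.
The reverse primer anneals to the top strand over positions 54–62, i.e. to GGCCACGGG.
Its sequence written 5'→3' is the reverse complement: CCCGTGGCC.

5'-CCCGTGGCC-3'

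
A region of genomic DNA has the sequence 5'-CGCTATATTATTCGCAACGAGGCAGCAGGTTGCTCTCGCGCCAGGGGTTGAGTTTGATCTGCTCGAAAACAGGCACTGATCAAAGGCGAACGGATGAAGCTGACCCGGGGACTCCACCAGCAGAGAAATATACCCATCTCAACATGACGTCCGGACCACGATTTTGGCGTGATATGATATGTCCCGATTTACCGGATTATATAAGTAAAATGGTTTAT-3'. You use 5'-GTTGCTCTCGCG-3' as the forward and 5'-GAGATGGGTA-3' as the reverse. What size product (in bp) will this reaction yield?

112 bp

Scanning the template, GTTGCTCTCGCG occurs at positions 29–40; this primer anneals to the bottom strand there with its 3' end pointing downstream.
The reverse primer's reverse complement is TACCCATCTC, which matches the template at positions 131–140.
Amplicon spans positions 29–140: 112 bp.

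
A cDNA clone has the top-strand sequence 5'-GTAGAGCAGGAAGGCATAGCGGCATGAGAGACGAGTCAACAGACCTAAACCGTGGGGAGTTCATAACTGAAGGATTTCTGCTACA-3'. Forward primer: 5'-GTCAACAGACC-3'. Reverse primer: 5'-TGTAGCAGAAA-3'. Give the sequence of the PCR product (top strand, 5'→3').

5'-GTCAACAGACCTAAACCGTGGGGAGTTCATAACTGAAGGATTTCTGCTACA-3'

Scanning the template, GTCAACAGACC occurs at positions 35–45; this primer anneals to the bottom strand there with its 3' end pointing downstream.
Taking the reverse complement of TGTAGCAGAAA gives TTTCTGCTACA, found at positions 75–85 on the template; the primer anneals here to the top strand with its 3' end pointing upstream.
The product is the template from position 35 through 85 (51 bp).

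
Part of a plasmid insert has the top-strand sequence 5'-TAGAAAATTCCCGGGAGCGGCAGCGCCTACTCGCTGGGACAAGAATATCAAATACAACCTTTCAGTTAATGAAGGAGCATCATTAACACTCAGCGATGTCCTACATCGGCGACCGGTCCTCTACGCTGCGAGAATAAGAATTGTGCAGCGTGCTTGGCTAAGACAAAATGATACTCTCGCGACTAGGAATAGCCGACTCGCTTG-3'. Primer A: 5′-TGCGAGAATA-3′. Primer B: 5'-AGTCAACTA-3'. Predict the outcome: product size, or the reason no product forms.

No product — primer B has no binding site in the template.

Primer B (AGTCAACTA) does not match the top strand, and its reverse complement TAGTTGACT does not match either.
With no annealing site for primer B, no amplification occurs.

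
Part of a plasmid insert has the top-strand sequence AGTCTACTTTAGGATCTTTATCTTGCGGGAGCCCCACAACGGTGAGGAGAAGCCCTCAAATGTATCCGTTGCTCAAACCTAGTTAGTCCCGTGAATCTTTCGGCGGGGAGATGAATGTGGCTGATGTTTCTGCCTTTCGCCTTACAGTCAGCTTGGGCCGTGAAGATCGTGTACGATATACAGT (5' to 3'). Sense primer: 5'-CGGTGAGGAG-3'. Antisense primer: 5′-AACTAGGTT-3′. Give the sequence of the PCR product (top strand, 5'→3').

The forward primer matches the template at positions 40–49.
Reverse complement of the reverse primer: AACCTAGTT. This occurs on the top strand at positions 76–84.
The product is the template from position 40 through 84 (45 bp).

5'-CGGTGAGGAGAAGCCCTCAAATGTATCCGTTGCTCAAACCTAGTT-3'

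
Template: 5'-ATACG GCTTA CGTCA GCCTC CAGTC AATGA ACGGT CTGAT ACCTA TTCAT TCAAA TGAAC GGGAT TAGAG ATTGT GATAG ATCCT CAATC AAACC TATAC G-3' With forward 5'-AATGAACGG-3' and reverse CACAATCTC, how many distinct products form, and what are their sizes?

Two products: 51 bp, 23 bp

The forward primer AATGAACGG matches the top strand at positions 26–34, 54–62.
The reverse primer's reverse complement is GAGATTGTG, matching at positions 68–76.
Each forward site pairs with the reverse site to give a product ending at position 76: sizes 51, 23 bp.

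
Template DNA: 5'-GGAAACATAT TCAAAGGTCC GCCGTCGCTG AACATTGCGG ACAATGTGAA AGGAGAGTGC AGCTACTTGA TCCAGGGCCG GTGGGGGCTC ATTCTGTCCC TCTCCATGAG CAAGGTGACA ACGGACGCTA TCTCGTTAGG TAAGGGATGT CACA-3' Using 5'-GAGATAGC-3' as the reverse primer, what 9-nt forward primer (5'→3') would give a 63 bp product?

5'-CCAGGGCCG-3'

The reverse primer's reverse complement GCTATCTC matches the template at positions 127–134, so the product ends at position 134.
A 63 bp product then starts at position 134 − 63 + 1 = 72.
The forward primer is identical to the top strand there: CCAGGGCCG.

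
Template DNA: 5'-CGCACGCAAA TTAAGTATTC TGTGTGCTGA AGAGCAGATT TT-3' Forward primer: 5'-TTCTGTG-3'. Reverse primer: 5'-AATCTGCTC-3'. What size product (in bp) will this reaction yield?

Forward primer TTCTGTG is found on the top strand at positions 18–24.
Reverse complement of the reverse primer: GAGCAGATT. This occurs on the top strand at positions 32–40.
Product length = (reverse-primer end) − (forward-primer start) + 1 = 40 − 18 + 1 = 23 bp.

23 bp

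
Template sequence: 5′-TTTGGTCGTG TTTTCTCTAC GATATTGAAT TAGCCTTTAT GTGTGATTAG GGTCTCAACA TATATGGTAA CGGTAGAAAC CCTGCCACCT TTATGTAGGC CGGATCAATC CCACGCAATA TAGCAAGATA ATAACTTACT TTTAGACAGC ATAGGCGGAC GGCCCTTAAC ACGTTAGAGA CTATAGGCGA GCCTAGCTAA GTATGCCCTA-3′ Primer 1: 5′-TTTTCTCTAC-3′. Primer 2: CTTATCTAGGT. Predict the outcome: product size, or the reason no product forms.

Primer 2 (CTTATCTAGGT) does not match the top strand, and its reverse complement ACCTAGATAAG does not match either.
With no annealing site for primer 2, no amplification occurs.

No product — primer 2 has no binding site in the template.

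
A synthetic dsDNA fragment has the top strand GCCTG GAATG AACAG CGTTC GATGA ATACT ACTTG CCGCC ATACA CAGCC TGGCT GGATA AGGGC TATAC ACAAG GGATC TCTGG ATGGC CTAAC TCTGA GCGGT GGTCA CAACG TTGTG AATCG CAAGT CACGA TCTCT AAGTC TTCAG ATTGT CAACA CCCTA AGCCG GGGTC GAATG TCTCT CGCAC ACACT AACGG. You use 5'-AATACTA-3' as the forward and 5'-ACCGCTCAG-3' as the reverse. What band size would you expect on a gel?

81 bp

Scanning the template, AATACTA occurs at positions 25–31; this primer anneals to the bottom strand there with its 3' end pointing downstream.
Taking the reverse complement of ACCGCTCAG gives CTGAGCGGT, found at positions 97–105 on the template; the primer anneals here to the top strand with its 3' end pointing upstream.
Product length = (reverse-primer end) − (forward-primer start) + 1 = 105 − 25 + 1 = 81 bp.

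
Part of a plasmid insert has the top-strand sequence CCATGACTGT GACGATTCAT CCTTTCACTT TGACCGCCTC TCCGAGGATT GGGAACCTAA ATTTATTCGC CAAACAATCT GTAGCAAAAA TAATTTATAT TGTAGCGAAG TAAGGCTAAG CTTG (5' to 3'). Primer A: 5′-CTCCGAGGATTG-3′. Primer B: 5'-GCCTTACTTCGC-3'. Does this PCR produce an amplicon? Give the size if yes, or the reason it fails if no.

Yes — a 77 bp product.

Primer A (CTCCGAGGATTG) matches the top strand at positions 40–51; it acts as a forward primer.
Primer B's reverse complement is GCGAAGTAAGGC, matching the top strand at positions 105–116; it acts as a reverse primer.
The 3' ends face each other across positions 40–116, giving a 77 bp product.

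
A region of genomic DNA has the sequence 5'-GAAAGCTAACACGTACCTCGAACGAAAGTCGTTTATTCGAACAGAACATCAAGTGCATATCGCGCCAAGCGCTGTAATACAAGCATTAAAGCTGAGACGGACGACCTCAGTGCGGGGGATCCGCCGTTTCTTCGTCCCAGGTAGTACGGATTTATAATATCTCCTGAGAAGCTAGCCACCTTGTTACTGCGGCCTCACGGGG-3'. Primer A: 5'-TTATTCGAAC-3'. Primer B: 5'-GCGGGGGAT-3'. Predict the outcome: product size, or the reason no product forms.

Primer A (TTATTCGAAC) matches the top strand at positions 33–42 (3' end points downstream).
Primer B (GCGGGGGAT) also matches the top strand directly, at positions 112–120 — its reverse complement ATCCCCCGC is not present.
Both primers anneal to the bottom strand with 3' ends pointing the same way, so neither can prime synthesis back toward the other.

No product — both primers anneal to the same strand and extend in the same direction.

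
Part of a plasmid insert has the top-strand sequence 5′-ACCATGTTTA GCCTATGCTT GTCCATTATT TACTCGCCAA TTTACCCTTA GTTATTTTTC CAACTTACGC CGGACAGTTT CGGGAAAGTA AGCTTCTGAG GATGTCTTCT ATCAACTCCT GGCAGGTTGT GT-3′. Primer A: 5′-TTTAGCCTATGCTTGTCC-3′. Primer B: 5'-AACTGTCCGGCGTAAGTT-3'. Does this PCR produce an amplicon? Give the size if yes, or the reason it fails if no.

Yes — a 73 bp product.

Primer A (TTTAGCCTATGCTTGTCC) matches the top strand at positions 7–24; it acts as a forward primer.
Primer B's reverse complement is AACTTACGCCGGACAGTT, matching the top strand at positions 62–79; it acts as a reverse primer.
The 3' ends face each other across positions 7–79, giving a 73 bp product.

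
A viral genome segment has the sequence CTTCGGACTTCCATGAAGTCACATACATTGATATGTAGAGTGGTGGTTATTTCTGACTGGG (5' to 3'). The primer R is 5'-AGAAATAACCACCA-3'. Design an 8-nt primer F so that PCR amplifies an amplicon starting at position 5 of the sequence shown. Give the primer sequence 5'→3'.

The reverse primer's reverse complement TGGTGGTTATTTCT matches the template at positions 41–54; the product starts at position 5.
The forward primer is identical to the top strand over positions 5–12: GGACTTCC.

5'-GGACTTCC-3'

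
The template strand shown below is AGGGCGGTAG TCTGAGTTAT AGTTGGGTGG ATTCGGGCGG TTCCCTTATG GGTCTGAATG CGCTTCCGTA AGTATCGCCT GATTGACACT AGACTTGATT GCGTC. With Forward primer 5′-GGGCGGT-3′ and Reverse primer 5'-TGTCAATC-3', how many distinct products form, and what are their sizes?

The forward primer GGGCGGT matches the top strand at positions 2–8, 35–41.
The reverse primer's reverse complement is GATTGACA, matching at positions 81–88.
Each forward site pairs with the reverse site to give a product ending at position 88: sizes 87, 54 bp.

Two products: 87 bp, 54 bp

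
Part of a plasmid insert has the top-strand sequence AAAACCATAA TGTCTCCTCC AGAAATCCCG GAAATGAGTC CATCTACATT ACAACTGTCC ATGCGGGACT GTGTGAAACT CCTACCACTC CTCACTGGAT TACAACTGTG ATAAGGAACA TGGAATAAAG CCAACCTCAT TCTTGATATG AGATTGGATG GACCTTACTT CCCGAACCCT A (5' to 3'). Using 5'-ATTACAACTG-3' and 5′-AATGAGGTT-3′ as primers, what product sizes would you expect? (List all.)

94 bp, 43 bp

The forward primer ATTACAACTG matches the top strand at positions 48–57, 99–108.
The reverse primer's reverse complement is AACCTCATT, matching at positions 133–141.
Each forward site pairs with the reverse site to give a product ending at position 141: sizes 94, 43 bp.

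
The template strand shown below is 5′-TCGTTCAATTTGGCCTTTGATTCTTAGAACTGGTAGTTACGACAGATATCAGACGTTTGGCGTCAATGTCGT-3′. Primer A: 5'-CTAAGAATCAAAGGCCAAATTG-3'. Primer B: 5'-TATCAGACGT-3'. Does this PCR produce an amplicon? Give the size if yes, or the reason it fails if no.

No product — the primers' 3' ends point away from each other.

Primer A (CTAAGAATCAAAGGCCAAATTG) has reverse complement CAATTTGGCCTTTGATTCTTAG, which matches the top strand at positions 6–27; primer A anneals to the top strand there with its 3' end pointing upstream toward position 6.
Primer B (TATCAGACGT) matches the top strand directly at positions 47–56; it anneals to the bottom strand with its 3' end pointing downstream toward position 56.
The 3' ends diverge (primer A extends toward position 1, primer B toward position 72), so the primers never converge on a shared product.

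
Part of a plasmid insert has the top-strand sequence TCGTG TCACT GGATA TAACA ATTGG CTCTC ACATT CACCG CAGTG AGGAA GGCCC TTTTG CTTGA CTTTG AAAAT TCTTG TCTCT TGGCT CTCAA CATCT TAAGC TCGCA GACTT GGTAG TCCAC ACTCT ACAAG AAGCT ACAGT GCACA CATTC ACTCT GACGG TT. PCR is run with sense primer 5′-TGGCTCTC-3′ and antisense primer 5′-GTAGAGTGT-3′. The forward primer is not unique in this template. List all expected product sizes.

The forward primer TGGCTCTC matches the top strand at positions 23–30, 86–93.
The reverse primer's reverse complement is ACACTCTAC, matching at positions 124–132.
Each forward site pairs with the reverse site to give a product ending at position 132: sizes 110, 47 bp.

110 bp, 47 bp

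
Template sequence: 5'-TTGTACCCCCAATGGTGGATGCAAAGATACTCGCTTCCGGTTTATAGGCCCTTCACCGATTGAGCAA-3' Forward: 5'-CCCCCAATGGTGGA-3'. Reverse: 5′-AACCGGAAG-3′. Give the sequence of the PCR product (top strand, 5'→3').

Scanning the template, CCCCCAATGGTGGA occurs at positions 6–19; this primer anneals to the bottom strand there with its 3' end pointing downstream.
Reverse complement of the reverse primer: CTTCCGGTT. This occurs on the top strand at positions 34–42.
The product is the template from position 6 through 42 (37 bp).

5'-CCCCCAATGGTGGATGCAAAGATACTCGCTTCCGGTT-3'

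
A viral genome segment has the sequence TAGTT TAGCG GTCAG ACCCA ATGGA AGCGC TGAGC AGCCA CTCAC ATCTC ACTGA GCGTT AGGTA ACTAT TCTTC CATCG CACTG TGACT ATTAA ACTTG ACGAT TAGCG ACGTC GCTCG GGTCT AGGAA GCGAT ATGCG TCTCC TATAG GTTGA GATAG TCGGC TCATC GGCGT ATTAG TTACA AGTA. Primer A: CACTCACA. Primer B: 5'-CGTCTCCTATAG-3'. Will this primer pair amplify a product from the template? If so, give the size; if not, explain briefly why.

No product — both primers anneal to the same strand and extend in the same direction.

Primer A (CACTCACA) matches the top strand at positions 39–46 (3' end points downstream).
Primer B (CGTCTCCTATAG) also matches the top strand directly, at positions 139–150 — its reverse complement CTATAGGAGACG is not present.
Both primers anneal to the bottom strand with 3' ends pointing the same way, so neither can prime synthesis back toward the other.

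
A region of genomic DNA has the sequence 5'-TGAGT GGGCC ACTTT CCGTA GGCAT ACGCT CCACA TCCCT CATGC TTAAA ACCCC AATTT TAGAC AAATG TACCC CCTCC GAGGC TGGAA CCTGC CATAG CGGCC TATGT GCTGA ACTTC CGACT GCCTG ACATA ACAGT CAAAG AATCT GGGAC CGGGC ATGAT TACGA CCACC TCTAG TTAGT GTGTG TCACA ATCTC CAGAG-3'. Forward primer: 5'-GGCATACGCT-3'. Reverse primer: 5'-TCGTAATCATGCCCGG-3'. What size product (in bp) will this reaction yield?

Forward primer GGCATACGCT is found on the top strand at positions 21–30.
Reverse complement of the reverse primer: CCGGGCATGATTACGA. This occurs on the top strand at positions 155–170.
Product length = (reverse-primer end) − (forward-primer start) + 1 = 170 − 21 + 1 = 150 bp.

150 bp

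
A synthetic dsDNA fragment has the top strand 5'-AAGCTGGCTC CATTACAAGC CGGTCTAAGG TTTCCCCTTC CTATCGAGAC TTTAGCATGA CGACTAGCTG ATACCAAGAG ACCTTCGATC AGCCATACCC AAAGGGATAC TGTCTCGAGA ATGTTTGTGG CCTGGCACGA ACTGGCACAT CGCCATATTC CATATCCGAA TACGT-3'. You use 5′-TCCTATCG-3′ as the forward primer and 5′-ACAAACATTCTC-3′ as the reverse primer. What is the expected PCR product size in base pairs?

90 bp

Scanning the template, TCCTATCG occurs at positions 39–46; this primer anneals to the bottom strand there with its 3' end pointing downstream.
The reverse primer's reverse complement is GAGAATGTTTGT, which matches the template at positions 117–128.
Amplicon spans positions 39–128: 90 bp.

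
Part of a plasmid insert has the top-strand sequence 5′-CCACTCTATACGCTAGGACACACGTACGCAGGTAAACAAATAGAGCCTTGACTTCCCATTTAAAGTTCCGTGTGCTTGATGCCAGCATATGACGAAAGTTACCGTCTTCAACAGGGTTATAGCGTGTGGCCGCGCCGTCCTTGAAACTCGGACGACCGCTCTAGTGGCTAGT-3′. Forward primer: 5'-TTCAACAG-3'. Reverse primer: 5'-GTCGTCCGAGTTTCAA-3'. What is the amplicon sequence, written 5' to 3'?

5'-TTCAACAGGGTTATAGCGTGTGGCCGCGCCGTCCTTGAAACTCGGACGAC-3'

The forward primer matches the template at positions 107–114.
The reverse primer's reverse complement is TTGAAACTCGGACGAC, which matches the template at positions 141–156.
The product is the template from position 107 through 156 (50 bp).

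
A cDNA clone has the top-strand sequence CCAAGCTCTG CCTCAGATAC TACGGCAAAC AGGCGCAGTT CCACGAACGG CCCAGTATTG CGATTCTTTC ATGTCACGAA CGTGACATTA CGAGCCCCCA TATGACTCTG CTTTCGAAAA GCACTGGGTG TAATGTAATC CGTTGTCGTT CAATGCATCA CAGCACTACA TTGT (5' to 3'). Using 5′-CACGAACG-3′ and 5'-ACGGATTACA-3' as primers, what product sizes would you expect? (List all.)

102 bp, 69 bp

The forward primer CACGAACG matches the top strand at positions 42–49, 75–82.
The reverse primer's reverse complement is TGTAATCCGT, matching at positions 134–143.
Each forward site pairs with the reverse site to give a product ending at position 143: sizes 102, 69 bp.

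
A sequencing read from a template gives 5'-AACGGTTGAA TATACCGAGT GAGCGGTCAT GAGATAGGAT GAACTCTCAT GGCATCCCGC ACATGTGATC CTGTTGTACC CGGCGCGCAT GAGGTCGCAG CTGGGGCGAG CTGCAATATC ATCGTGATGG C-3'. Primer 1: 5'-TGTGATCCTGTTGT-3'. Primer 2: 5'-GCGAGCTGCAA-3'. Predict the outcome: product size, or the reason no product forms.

No product — both primers anneal to the same strand and extend in the same direction.

Primer 1 (TGTGATCCTGTTGT) matches the top strand at positions 64–77 (3' end points downstream).
Primer 2 (GCGAGCTGCAA) also matches the top strand directly, at positions 106–116 — its reverse complement TTGCAGCTCGC is not present.
Both primers anneal to the bottom strand with 3' ends pointing the same way, so neither can prime synthesis back toward the other.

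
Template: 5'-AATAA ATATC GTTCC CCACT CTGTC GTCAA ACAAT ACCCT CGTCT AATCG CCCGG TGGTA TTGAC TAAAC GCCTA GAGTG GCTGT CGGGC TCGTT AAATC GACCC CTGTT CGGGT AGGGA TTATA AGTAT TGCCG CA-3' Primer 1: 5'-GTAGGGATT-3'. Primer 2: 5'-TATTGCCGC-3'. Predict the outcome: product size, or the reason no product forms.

Primer 1 (GTAGGGATT) matches the top strand at positions 114–122 (3' end points downstream).
Primer 2 (TATTGCCGC) also matches the top strand directly, at positions 128–136 — its reverse complement GCGGCAATA is not present.
Both primers anneal to the bottom strand with 3' ends pointing the same way, so neither can prime synthesis back toward the other.

No product — both primers anneal to the same strand and extend in the same direction.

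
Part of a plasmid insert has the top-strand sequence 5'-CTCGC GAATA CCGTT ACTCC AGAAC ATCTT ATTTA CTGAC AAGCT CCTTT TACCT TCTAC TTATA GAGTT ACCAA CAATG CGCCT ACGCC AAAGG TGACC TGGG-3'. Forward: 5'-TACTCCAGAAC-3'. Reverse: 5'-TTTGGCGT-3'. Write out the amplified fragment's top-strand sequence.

Scanning the template, TACTCCAGAAC occurs at positions 15–25; this primer anneals to the bottom strand there with its 3' end pointing downstream.
The reverse primer's reverse complement is ACGCCAAA, which matches the template at positions 86–93.
The product is the template from position 15 through 93 (79 bp).

5'-TACTCCAGAACATCTTATTTACTGACAAGCTCCTTTTACCTTCTACTTATAGAGTTACCAACAATGCGCCTACGCCAAA-3'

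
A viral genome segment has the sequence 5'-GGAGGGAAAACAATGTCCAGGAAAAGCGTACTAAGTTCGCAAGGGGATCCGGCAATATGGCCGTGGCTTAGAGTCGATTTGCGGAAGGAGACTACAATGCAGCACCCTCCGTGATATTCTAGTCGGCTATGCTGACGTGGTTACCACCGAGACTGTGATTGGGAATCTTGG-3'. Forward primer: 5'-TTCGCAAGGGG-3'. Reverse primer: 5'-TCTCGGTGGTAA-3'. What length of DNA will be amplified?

The forward primer matches the template at positions 36–46.
The reverse primer's reverse complement is TTACCACCGAGA, which matches the template at positions 141–152.
Product length = (reverse-primer end) − (forward-primer start) + 1 = 152 − 36 + 1 = 117 bp.

117 bp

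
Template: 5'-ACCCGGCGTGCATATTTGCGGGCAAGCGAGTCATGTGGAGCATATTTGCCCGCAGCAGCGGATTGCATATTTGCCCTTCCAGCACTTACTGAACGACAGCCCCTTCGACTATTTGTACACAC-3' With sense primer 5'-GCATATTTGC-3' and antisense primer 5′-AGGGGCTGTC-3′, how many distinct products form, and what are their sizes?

Three products: 95 bp, 65 bp, 40 bp

The forward primer GCATATTTGC matches the top strand at positions 10–19, 40–49, 65–74.
The reverse primer's reverse complement is GACAGCCCCT, matching at positions 95–104.
Each forward site pairs with the reverse site to give a product ending at position 104: sizes 95, 65, 40 bp.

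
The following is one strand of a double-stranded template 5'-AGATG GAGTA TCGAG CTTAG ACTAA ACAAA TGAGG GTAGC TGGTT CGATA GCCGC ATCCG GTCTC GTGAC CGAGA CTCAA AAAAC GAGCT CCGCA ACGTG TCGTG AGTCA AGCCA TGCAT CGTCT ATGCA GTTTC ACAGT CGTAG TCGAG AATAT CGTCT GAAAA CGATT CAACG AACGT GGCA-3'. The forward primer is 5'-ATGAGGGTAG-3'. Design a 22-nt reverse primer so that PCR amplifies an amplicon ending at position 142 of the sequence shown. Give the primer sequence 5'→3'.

5'-CGACTGTGAAACTGCATAGACG-3'

The forward primer binds at positions 30–39; the product's 3' end on the top strand is position 142.
The reverse primer anneals to the top strand over positions 121–142, i.e. to CGTCTATGCAGTTTCACAGTCG.
Its sequence written 5'→3' is the reverse complement: CGACTGTGAAACTGCATAGACG.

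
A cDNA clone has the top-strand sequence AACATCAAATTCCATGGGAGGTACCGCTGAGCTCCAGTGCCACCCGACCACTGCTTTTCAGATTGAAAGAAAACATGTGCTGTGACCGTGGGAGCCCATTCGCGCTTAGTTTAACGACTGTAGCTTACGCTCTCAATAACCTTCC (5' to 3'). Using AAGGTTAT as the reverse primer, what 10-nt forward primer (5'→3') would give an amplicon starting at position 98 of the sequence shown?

5'-ATTCGCGCTT-3'

The reverse primer's reverse complement ATAACCTT matches the template at positions 136–143; the product starts at position 98.
The forward primer is identical to the top strand over positions 98–107: ATTCGCGCTT.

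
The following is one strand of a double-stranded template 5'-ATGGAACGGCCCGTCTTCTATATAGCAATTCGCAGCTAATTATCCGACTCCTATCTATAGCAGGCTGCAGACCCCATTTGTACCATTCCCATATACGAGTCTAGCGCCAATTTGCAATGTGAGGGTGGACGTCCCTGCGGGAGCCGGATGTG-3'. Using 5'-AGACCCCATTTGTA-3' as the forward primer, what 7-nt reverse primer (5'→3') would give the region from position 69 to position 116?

5'-TGCAAAT-3'

The product's 3' end on the top strand is position 116.
The reverse primer anneals to the top strand over positions 110–116, i.e. to ATTTGCA.
Its sequence written 5'→3' is the reverse complement: TGCAAAT.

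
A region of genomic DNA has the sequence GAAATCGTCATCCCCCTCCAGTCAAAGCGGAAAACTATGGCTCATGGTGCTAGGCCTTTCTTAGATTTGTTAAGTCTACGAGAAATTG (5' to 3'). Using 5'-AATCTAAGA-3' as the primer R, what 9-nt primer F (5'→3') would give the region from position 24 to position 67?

5'-AAAGCGGAA-3'

The reverse primer's reverse complement TCTTAGATT matches the template at positions 59–67; the product starts at position 24.
The forward primer is identical to the top strand over positions 24–32: AAAGCGGAA.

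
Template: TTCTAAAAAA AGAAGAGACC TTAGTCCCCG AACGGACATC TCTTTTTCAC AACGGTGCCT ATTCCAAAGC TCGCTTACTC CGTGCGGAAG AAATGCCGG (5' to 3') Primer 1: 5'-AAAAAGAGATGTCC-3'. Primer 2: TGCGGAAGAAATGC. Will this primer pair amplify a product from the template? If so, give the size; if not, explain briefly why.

No product — the primers' 3' ends point away from each other.

Primer 1 (AAAAAGAGATGTCC) has reverse complement GGACATCTCTTTTT, which matches the top strand at positions 34–47; primer 1 anneals to the top strand there with its 3' end pointing upstream toward position 34.
Primer 2 (TGCGGAAGAAATGC) matches the top strand directly at positions 83–96; it anneals to the bottom strand with its 3' end pointing downstream toward position 96.
The 3' ends diverge (primer 1 extends toward position 1, primer 2 toward position 99), so the primers never converge on a shared product.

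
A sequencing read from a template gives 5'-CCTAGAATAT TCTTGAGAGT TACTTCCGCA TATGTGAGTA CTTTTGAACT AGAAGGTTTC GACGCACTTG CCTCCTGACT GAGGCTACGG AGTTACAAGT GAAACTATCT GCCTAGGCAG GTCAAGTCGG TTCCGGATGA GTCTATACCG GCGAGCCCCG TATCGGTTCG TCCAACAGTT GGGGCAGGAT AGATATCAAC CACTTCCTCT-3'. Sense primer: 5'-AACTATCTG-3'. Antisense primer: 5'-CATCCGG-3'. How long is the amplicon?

37 bp

Scanning the template, AACTATCTG occurs at positions 103–111; this primer anneals to the bottom strand there with its 3' end pointing downstream.
The reverse primer's reverse complement is CCGGATG, which matches the template at positions 133–139.
The product runs from position 103 to position 139, so its length is 139 − 103 + 1 = 37 bp.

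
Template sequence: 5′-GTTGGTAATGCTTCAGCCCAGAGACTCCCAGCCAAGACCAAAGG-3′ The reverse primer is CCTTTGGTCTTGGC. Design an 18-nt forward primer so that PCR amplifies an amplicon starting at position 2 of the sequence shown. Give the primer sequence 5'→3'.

The reverse primer's reverse complement GCCAAGACCAAAGG matches the template at positions 31–44; the product starts at position 2.
The forward primer is identical to the top strand over positions 2–19: TTGGTAATGCTTCAGCCC.

5'-TTGGTAATGCTTCAGCCC-3'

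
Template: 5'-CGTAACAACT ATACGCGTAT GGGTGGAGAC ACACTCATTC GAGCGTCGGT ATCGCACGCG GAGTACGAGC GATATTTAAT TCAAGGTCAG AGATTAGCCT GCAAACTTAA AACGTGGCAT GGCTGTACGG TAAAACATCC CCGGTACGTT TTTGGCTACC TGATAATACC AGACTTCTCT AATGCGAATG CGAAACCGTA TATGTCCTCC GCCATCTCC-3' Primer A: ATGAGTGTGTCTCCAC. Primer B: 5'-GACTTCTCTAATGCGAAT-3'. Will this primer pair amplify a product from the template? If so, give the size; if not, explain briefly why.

Primer A (ATGAGTGTGTCTCCAC) has reverse complement GTGGAGACACACTCAT, which matches the top strand at positions 23–38; primer A anneals to the top strand there with its 3' end pointing upstream toward position 23.
Primer B (GACTTCTCTAATGCGAAT) matches the top strand directly at positions 172–189; it anneals to the bottom strand with its 3' end pointing downstream toward position 189.
The 3' ends diverge (primer A extends toward position 1, primer B toward position 219), so the primers never converge on a shared product.

No product — the primers' 3' ends point away from each other.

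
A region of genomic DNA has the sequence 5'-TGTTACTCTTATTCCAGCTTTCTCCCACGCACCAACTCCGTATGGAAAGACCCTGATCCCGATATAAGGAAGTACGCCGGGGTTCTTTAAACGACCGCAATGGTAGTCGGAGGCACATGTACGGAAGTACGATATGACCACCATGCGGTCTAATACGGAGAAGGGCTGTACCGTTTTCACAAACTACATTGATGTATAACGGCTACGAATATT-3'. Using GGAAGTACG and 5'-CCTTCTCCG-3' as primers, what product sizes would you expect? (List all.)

97 bp, 42 bp

The forward primer GGAAGTACG matches the top strand at positions 68–76, 123–131.
The reverse primer's reverse complement is CGGAGAAGG, matching at positions 156–164.
Each forward site pairs with the reverse site to give a product ending at position 164: sizes 97, 42 bp.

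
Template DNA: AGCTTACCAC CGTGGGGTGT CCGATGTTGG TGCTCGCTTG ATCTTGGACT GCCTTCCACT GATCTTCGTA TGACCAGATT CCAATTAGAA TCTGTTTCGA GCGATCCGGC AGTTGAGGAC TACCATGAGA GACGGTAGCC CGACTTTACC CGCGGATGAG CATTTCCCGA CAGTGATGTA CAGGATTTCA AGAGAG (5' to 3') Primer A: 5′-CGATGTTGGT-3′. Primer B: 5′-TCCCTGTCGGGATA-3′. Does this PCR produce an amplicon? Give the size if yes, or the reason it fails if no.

No product — primer B has no binding site in the template.

Primer B (TCCCTGTCGGGATA) does not match the top strand, and its reverse complement TATCCCGACAGGGA does not match either.
With no annealing site for primer B, no amplification occurs.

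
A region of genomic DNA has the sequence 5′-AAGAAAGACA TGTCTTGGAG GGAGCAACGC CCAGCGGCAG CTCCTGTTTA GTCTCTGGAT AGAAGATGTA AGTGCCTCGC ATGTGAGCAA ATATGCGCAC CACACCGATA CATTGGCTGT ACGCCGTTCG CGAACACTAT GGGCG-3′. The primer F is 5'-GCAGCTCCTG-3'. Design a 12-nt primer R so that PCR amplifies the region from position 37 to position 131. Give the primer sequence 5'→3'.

5'-GCGAACGGCGTA-3'

The product's 3' end on the top strand is position 131.
The reverse primer anneals to the top strand over positions 120–131, i.e. to TACGCCGTTCGC.
Its sequence written 5'→3' is the reverse complement: GCGAACGGCGTA.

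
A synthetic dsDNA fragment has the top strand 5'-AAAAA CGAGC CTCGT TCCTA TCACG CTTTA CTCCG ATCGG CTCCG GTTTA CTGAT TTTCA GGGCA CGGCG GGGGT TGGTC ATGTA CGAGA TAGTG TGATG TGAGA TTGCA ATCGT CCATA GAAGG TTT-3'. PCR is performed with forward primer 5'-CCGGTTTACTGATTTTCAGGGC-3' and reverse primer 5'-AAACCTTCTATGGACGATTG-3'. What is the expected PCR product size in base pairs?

86 bp

Forward primer CCGGTTTACTGATTTTCAGGGC is found on the top strand at positions 43–64.
Reverse complement of the reverse primer: CAATCGTCCATAGAAGGTTT. This occurs on the top strand at positions 109–128.
Amplicon spans positions 43–128: 86 bp.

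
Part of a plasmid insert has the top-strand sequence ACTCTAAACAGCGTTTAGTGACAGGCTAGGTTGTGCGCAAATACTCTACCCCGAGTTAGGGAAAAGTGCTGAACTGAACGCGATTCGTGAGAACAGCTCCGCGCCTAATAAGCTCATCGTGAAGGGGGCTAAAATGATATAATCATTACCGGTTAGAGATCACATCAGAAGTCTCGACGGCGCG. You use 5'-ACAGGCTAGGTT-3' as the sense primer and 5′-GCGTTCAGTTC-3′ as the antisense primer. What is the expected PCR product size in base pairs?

The forward primer matches the template at positions 21–32.
The reverse primer's reverse complement is GAACTGAACGC, which matches the template at positions 71–81.
The product runs from position 21 to position 81, so its length is 81 − 21 + 1 = 61 bp.

61 bp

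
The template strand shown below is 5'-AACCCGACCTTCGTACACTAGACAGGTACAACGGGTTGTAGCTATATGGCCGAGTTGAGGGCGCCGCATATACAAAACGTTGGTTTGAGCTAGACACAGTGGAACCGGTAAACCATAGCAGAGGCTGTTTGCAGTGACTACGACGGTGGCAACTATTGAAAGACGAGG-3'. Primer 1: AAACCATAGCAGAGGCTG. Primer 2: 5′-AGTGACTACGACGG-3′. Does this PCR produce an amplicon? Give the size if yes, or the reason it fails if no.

No product — both primers anneal to the same strand and extend in the same direction.

Primer 1 (AAACCATAGCAGAGGCTG) matches the top strand at positions 110–127 (3' end points downstream).
Primer 2 (AGTGACTACGACGG) also matches the top strand directly, at positions 133–146 — its reverse complement CCGTCGTAGTCACT is not present.
Both primers anneal to the bottom strand with 3' ends pointing the same way, so neither can prime synthesis back toward the other.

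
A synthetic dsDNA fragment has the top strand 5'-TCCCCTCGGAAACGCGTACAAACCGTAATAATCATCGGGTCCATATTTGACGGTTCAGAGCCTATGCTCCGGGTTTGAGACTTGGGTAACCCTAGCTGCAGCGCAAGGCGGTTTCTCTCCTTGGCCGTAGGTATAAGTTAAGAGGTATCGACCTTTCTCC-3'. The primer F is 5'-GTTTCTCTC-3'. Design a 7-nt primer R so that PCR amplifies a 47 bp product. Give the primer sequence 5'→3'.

5'-GAAAGGT-3'

The forward primer binds at positions 111–119, so a 47 bp product ends at position 111 + 47 − 1 = 157.
The reverse primer anneals to the top strand over positions 151–157, i.e. to ACCTTTC.
Its sequence written 5'→3' is the reverse complement: GAAAGGT.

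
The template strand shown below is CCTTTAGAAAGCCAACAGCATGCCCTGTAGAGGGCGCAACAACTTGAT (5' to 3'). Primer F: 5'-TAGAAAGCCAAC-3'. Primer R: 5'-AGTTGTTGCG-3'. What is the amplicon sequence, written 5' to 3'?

The forward primer matches the template at positions 5–16.
Reverse complement of the reverse primer: CGCAACAACT. This occurs on the top strand at positions 35–44.
The product is the template from position 5 through 44 (40 bp).

5'-TAGAAAGCCAACAGCATGCCCTGTAGAGGGCGCAACAACT-3'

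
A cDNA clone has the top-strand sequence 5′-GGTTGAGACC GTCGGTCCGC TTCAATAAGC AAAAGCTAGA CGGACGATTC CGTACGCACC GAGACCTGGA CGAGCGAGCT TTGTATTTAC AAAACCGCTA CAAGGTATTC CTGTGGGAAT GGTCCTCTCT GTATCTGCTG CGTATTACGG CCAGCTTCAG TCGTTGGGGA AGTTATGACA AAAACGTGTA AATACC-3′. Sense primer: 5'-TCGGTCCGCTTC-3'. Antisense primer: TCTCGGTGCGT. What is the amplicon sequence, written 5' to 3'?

Scanning the template, TCGGTCCGCTTC occurs at positions 12–23; this primer anneals to the bottom strand there with its 3' end pointing downstream.
Taking the reverse complement of TCTCGGTGCGT gives ACGCACCGAGA, found at positions 54–64 on the template; the primer anneals here to the top strand with its 3' end pointing upstream.
The product is the template from position 12 through 64 (53 bp).

5'-TCGGTCCGCTTCAATAAGCAAAAGCTAGACGGACGATTCCGTACGCACCGAGA-3'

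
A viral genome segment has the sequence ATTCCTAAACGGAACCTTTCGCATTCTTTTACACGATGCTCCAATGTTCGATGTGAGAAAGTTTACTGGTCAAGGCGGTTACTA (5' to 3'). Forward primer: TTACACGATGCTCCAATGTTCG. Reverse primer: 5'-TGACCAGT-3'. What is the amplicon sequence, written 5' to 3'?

5'-TTACACGATGCTCCAATGTTCGATGTGAGAAAGTTTACTGGTCA-3'

Scanning the template, TTACACGATGCTCCAATGTTCG occurs at positions 29–50; this primer anneals to the bottom strand there with its 3' end pointing downstream.
Taking the reverse complement of TGACCAGT gives ACTGGTCA, found at positions 65–72 on the template; the primer anneals here to the top strand with its 3' end pointing upstream.
The product is the template from position 29 through 72 (44 bp).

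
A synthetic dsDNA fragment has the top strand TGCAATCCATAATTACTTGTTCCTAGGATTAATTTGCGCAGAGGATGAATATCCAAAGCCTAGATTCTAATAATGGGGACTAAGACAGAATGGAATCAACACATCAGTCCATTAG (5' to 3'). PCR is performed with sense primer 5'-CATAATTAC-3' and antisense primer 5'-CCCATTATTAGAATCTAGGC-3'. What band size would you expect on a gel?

Forward primer CATAATTAC is found on the top strand at positions 8–16.
Reverse complement of the reverse primer: GCCTAGATTCTAATAATGGG. This occurs on the top strand at positions 58–77.
Amplicon spans positions 8–77: 70 bp.

70 bp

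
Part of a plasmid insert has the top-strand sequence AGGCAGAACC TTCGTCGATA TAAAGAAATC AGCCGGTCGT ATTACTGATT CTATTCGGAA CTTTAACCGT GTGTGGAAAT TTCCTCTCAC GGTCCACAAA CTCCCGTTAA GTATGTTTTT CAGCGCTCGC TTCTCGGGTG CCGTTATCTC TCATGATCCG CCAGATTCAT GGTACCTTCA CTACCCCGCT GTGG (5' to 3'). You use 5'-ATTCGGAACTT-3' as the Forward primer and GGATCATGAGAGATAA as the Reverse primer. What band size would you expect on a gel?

107 bp

The forward primer matches the template at positions 53–63.
Taking the reverse complement of GGATCATGAGAGATAA gives TTATCTCTCATGATCC, found at positions 144–159 on the template; the primer anneals here to the top strand with its 3' end pointing upstream.
Product length = (reverse-primer end) − (forward-primer start) + 1 = 159 − 53 + 1 = 107 bp.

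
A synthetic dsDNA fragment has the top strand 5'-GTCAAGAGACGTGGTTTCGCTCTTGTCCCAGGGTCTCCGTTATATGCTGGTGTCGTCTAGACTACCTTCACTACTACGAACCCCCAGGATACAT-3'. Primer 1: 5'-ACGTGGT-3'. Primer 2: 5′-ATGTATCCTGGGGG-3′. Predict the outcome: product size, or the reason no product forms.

Primer 1 (ACGTGGT) matches the top strand at positions 9–15; it acts as a forward primer.
Primer 2's reverse complement is CCCCCAGGATACAT, matching the top strand at positions 81–94; it acts as a reverse primer.
The 3' ends face each other across positions 9–94, giving an 86 bp product.

Yes — an 86 bp product.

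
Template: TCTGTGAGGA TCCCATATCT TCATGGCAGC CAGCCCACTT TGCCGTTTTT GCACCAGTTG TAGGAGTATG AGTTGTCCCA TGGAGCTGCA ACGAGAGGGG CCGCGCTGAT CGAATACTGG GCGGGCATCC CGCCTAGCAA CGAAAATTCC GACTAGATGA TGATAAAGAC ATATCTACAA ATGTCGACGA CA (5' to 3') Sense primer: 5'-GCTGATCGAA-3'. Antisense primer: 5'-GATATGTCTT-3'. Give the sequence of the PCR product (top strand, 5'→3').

5'-GCTGATCGAATACTGGGCGGGCATCCCGCCTAGCAACGAAAATTCCGACTAGATGATGATAAAGACATATC-3'

Forward primer GCTGATCGAA is found on the top strand at positions 105–114.
The reverse primer's reverse complement is AAGACATATC, which matches the template at positions 166–175.
The product is the template from position 105 through 175 (71 bp).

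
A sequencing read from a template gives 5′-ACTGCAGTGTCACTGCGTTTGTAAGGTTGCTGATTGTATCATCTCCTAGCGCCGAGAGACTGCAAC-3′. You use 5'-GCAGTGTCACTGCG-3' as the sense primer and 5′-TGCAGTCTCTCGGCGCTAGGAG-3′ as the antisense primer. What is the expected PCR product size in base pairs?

61 bp

Scanning the template, GCAGTGTCACTGCG occurs at positions 4–17; this primer anneals to the bottom strand there with its 3' end pointing downstream.
The reverse primer's reverse complement is CTCCTAGCGCCGAGAGACTGCA, which matches the template at positions 43–64.
Product length = (reverse-primer end) − (forward-primer start) + 1 = 64 − 4 + 1 = 61 bp.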